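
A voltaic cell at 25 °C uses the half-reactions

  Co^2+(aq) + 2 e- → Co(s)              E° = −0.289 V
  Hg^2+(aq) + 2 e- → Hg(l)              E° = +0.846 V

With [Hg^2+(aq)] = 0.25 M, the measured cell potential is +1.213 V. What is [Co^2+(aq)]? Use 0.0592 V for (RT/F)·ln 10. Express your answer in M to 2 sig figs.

With Hg²⁺/Hg at the cathode and Co²⁺/Co at the anode, E°cell = +0.846 − (−0.289) = +1.135 V (n = 2).
From the Nernst equation, log Q = n(E° − E)/0.0592 = 2·(+1.135 − (+1.213))/0.0592 = −2.635.
Balancing electrons gives Hg^2+(aq) + Co(s) → Hg(l) + Co^2+(aq); thus Q = [Co^2+(aq)] / [Hg^2+(aq)].
Substituting the known concentrations and solving, log [Co^2+(aq)] = −3.237 and [Co^2+(aq)] = 0.00058 M.

0.00058 M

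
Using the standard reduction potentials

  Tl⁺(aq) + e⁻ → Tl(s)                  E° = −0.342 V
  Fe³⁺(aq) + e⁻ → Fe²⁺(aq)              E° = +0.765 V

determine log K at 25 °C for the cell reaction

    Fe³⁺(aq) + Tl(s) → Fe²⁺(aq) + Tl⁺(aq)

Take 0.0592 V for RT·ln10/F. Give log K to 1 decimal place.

The Fe³⁺/Fe²⁺ couple is reduced (cathode); E°cell = +0.765 − (−0.342) = +1.107 V with n = 1.
At equilibrium E = 0, so log K = nE°cell / 0.0592 = (1)(+1.107) / 0.0592 = 18.7.

log K = 18.7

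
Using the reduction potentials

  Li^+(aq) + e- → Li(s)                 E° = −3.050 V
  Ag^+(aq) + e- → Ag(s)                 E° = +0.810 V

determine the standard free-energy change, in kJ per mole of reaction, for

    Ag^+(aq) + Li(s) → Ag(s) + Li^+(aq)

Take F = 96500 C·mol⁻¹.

In the reaction as written Ag^+(aq) is reduced, so the Ag⁺/Ag couple is the cathode and Li⁺/Li is the anode.
E°cell = +0.810 − (−3.050) = +3.860 V; balancing electrons gives n = 1.
ΔG° = −nFE°cell = −(1)(96500)(+3.860) J/mol = −372 kJ/mol.

−372 kJ/mol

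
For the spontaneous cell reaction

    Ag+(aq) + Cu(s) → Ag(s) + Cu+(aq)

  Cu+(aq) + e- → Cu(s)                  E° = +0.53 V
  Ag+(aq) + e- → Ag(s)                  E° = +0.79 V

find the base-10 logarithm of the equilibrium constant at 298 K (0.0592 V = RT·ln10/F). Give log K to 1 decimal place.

log K = 4.4

The Ag⁺/Ag couple is reduced (cathode); E°cell = +0.79 − (+0.53) = +0.26 V with n = 1.
At equilibrium E = 0, so log K = nE°cell / 0.0592 = (1)(+0.26) / 0.0592 = 4.4.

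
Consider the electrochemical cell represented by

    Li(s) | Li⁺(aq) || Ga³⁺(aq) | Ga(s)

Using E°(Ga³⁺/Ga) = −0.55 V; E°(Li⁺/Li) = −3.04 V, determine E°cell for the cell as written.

+2.49 V

By convention the left-hand electrode in cell notation is the anode (oxidation) and the right-hand electrode is the cathode (reduction).
E°cell = E°(right) − E°(left) = −0.55 − (−3.04) = +2.49 V.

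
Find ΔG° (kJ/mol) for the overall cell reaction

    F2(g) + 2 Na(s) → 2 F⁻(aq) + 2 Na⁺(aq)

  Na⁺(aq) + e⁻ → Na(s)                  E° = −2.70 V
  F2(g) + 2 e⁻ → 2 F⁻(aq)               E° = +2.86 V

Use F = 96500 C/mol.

In the reaction as written F2(g) is reduced, so the F₂/F⁻ couple is the cathode and Na⁺/Na is the anode.
E°cell = +2.86 − (−2.70) = +5.56 V; balancing electrons gives n = 2.
ΔG° = −nFE°cell = −(2)(96500)(+5.56) J/mol = −1073 kJ/mol.

−1073 kJ/mol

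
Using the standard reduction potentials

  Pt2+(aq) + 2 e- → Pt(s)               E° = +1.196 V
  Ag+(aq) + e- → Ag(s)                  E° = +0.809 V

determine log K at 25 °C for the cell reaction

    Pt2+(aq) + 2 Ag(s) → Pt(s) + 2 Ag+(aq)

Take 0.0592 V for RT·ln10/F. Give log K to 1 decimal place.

log K = 13.1

The Pt²⁺/Pt couple is reduced (cathode); E°cell = +1.196 − (+0.809) = +0.387 V with n = 2.
At equilibrium E = 0, so log K = nE°cell / 0.0592 = (2)(+0.387) / 0.0592 = 13.1.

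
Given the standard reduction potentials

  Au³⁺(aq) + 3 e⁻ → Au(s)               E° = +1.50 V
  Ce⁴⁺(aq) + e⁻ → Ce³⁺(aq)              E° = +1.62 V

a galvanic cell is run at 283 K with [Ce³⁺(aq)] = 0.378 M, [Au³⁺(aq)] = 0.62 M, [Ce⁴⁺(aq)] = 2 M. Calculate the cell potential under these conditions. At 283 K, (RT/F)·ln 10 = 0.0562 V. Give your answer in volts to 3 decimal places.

+0.165 V

The Ce⁴⁺/Ce³⁺ couple has the more positive E°, so it is the cathode; Au³⁺/Au is the anode.
The standard potential is +1.62 − (+1.50) = +0.12 V and the balanced reaction transfers n = 3 electrons.
Balancing gives 3 Ce⁴⁺(aq) + Au(s) → 3 Ce³⁺(aq) + Au³⁺(aq); hence Q = ([Ce³⁺(aq)]^3·[Au³⁺(aq)]) / [Ce⁴⁺(aq)]^3 = 0.00419 (log Q = −2.378).
E = E° − (0.0562/n)·log Q = +0.12 − (0.0562/3)(−2.378) = +0.165 V.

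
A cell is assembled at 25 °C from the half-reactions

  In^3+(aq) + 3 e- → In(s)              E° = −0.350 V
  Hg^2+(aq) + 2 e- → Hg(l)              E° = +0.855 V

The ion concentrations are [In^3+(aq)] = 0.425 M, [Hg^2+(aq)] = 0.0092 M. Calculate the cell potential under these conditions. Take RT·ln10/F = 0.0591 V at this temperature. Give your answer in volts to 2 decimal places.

The Hg²⁺/Hg couple has the more positive E°, so it is the cathode; In³⁺/In is the anode.
E°cell = E°cat − E°an = +0.855 − (−0.350) = +1.205 V; n = 6.
Balancing gives 3 Hg^2+(aq) + 2 In(s) → 3 Hg(l) + 2 In^3+(aq); hence Q = [In^3+(aq)]^2 / [Hg^2+(aq)]^3 = 2.32×10^5 (log Q = 5.365).
By the Nernst equation, E = +1.205 − (0.0591/6)·(5.365) = +1.15 V.

+1.15 V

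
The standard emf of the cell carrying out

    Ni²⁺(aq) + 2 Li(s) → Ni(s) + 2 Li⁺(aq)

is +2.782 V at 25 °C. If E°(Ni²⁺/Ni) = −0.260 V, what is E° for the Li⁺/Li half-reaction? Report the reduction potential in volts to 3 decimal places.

−3.042 V

In the reaction as written the Ni²⁺/Ni couple is reduced (cathode) and Li⁺/Li is oxidized (anode), so E°cell = E°(Ni²⁺/Ni) − E°(Li⁺/Li).
E°(Li⁺/Li) = E°(cathode) − E°cell = −0.260 − (+2.782) = −3.042 V.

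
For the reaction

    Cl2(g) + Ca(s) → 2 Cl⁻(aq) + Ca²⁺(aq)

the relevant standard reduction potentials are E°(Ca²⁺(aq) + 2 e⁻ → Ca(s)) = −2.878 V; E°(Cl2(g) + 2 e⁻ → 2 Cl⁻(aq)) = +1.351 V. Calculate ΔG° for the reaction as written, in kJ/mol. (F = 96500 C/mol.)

In the reaction as written Cl2(g) is reduced, so the Cl₂/Cl⁻ couple is the cathode and Ca²⁺/Ca is the anode.
E°cell = +1.351 − (−2.878) = +4.229 V; balancing electrons gives n = 2.
ΔG° = −nFE°cell = −(2)(96500)(+4.229) J/mol = −816 kJ/mol.

−816 kJ/mol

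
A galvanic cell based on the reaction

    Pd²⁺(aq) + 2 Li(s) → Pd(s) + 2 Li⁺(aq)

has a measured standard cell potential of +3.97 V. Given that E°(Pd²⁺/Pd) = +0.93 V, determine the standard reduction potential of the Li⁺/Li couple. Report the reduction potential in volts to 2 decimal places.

−3.04 V

In the reaction as written the Pd²⁺/Pd couple is reduced (cathode) and Li⁺/Li is oxidized (anode), so E°cell = E°(Pd²⁺/Pd) − E°(Li⁺/Li).
E°(Li⁺/Li) = E°(cathode) − E°cell = +0.93 − (+3.97) = −3.04 V.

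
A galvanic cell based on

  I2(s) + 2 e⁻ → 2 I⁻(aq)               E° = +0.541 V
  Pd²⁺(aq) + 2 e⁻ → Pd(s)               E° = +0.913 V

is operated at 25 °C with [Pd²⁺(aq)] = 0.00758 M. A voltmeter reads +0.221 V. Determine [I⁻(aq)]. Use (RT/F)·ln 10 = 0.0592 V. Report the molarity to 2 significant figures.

0.032 M

The Pd²⁺/Pd couple has the larger reduction potential, so it is the cathode: E°cell = +0.913 − (+0.541) = +0.372 V and n = 2.
Since E = E° − (0.0592/n)·log Q, log Q = n(E° − E)/0.0592 = 5.101.
The balanced reaction is Pd²⁺(aq) + 2 I⁻(aq) → Pd(s) + I2(s), so Q = 1 / ([Pd²⁺(aq)]·[I⁻(aq)]^2).
Substituting the known concentrations and solving, log [I⁻(aq)] = −1.490 and [I⁻(aq)] = 0.032 M.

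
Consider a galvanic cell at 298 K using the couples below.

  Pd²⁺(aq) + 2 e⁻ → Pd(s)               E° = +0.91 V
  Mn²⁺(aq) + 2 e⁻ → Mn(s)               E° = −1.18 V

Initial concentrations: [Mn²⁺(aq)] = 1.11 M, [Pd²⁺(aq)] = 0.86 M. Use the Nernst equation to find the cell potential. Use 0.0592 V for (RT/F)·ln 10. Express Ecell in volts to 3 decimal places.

Since E°(Pd²⁺/Pd) > E°(Mn²⁺/Mn), Pd²⁺/Pd serves as the cathode.
The standard potential is +0.91 − (−1.18) = +2.09 V and the balanced reaction transfers n = 2 electrons.
Balancing gives Pd²⁺(aq) + Mn(s) → Pd(s) + Mn²⁺(aq); hence Q = [Mn²⁺(aq)] / [Pd²⁺(aq)] = 1.29 (log Q = 0.111).
Applying E = E° − (RT ln10/nF)·log Q gives +2.09 − (0.0592/2)(0.111) = +2.087 V.

+2.087 V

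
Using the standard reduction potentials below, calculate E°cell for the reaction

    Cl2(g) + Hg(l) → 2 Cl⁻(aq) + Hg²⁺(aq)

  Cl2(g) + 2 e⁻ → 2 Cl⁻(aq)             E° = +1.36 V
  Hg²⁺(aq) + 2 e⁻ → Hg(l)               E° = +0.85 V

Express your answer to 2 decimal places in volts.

+0.51 V

Cl2(g) gains electrons, so the Cl₂/Cl⁻ couple is the cathode; the Hg²⁺/Hg couple is the anode.
E°cell = E°(cathode) − E°(anode) = +1.36 − (+0.85) = +0.51 V.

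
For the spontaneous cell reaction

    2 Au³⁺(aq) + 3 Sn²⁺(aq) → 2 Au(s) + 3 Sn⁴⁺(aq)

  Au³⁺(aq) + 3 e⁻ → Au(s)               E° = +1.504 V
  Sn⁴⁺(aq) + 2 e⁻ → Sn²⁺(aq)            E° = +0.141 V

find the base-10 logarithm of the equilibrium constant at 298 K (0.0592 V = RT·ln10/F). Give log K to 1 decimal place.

The Au³⁺/Au couple is reduced (cathode); E°cell = +1.504 − (+0.141) = +1.363 V with n = 6.
At equilibrium E = 0, so log K = nE°cell / 0.0592 = (6)(+1.363) / 0.0592 = 138.1.

log K = 138.1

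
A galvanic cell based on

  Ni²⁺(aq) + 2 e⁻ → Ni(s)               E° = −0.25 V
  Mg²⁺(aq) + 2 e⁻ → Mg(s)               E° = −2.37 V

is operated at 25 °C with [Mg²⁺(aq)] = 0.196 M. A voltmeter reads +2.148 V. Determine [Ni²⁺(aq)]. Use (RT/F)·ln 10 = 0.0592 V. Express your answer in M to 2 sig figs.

With Ni²⁺/Ni at the cathode and Mg²⁺/Mg at the anode, E°cell = −0.25 − (−2.37) = +2.12 V (n = 2).
From the Nernst equation, log Q = n(E° − E)/0.0592 = 2·(+2.12 − (+2.148))/0.0592 = −0.946.
For Ni²⁺(aq) + Mg(s) → Ni(s) + Mg²⁺(aq), the reaction quotient is Q = [Mg²⁺(aq)] / [Ni²⁺(aq)].
Solving for the unknown gives log [Ni²⁺(aq)] = 0.238, so [Ni²⁺(aq)] ≈ 1.7 M.

1.7 M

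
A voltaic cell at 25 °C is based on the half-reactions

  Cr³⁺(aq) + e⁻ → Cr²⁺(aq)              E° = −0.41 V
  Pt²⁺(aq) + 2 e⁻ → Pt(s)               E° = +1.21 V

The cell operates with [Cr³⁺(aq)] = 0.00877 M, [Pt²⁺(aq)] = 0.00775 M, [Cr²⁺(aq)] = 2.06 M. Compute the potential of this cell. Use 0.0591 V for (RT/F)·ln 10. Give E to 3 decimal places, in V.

Since E°(Pt²⁺/Pt) > E°(Cr³⁺/Cr²⁺), Pt²⁺/Pt serves as the cathode.
The standard potential is +1.21 − (−0.41) = +1.62 V and the balanced reaction transfers n = 2 electrons.
The balanced reaction is Pt²⁺(aq) + 2 Cr²⁺(aq) → Pt(s) + 2 Cr³⁺(aq), so Q = [Cr³⁺(aq)]^2 / ([Pt²⁺(aq)]·[Cr²⁺(aq)]^2) = 0.00234 and log Q = −2.631.
E = E° − (0.0591/n)·log Q = +1.62 − (0.0591/2)(−2.631) = +1.698 V.

+1.698 V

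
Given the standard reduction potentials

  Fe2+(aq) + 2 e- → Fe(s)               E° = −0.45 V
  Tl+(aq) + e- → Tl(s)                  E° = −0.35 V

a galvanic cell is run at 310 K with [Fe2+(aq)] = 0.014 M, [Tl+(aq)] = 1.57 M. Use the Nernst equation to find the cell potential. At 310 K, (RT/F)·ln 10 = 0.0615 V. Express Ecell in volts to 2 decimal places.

Since E°(Tl⁺/Tl) > E°(Fe²⁺/Fe), Tl⁺/Tl serves as the cathode.
The standard potential is −0.35 − (−0.45) = +0.10 V and the balanced reaction transfers n = 2 electrons.
Balancing gives 2 Tl+(aq) + Fe(s) → 2 Tl(s) + Fe2+(aq); hence Q = [Fe2+(aq)] / [Tl+(aq)]^2 = 0.00568 (log Q = −2.246).
By the Nernst equation, E = +0.10 − (0.0615/2)·(−2.246) = +0.17 V.

+0.17 V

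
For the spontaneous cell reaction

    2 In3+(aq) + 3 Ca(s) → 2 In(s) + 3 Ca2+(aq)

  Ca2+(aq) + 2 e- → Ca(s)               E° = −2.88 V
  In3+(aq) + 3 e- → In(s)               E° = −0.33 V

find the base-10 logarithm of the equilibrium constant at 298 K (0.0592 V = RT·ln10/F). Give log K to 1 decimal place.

The In³⁺/In couple is reduced (cathode); E°cell = −0.33 − (−2.88) = +2.55 V with n = 6.
At equilibrium E = 0, so log K = nE°cell / 0.0592 = (6)(+2.55) / 0.0592 = 258.4.

log K = 258.4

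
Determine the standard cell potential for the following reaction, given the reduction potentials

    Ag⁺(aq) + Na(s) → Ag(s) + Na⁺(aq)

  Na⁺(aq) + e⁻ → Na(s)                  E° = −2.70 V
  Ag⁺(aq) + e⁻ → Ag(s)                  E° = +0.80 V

Ag⁺(aq) gains electrons, so the Ag⁺/Ag couple is the cathode; the Na⁺/Na couple is the anode.
E°cell = E°(cathode) − E°(anode) = +0.80 − (−2.70) = +3.50 V.

+3.50 V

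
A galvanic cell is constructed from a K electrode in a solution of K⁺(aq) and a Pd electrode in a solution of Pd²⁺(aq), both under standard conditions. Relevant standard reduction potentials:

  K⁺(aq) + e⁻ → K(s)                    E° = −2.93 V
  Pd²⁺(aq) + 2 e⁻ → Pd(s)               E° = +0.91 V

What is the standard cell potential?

The Pd²⁺/Pd couple has the higher E°, so Pd ion is reduced (cathode) and K is oxidized (anode).
E°cell = E°(cathode) − E°(anode) = +0.91 − (−2.93) = +3.84 V.

+3.84 V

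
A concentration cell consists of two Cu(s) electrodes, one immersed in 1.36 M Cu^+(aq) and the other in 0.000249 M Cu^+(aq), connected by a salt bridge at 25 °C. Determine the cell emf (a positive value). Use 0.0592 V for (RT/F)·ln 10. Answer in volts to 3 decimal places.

0.221 V

For a concentration cell E°cell = 0, since both electrodes use the same couple.
The compartment with the higher Cu^+(aq) concentration (1.36 M) acts as the cathode; ions are reduced there and produced at the dilute (0.000249 M) anode.
With n = 1, Ecell = −(0.0592/1)·log([dilute]/[conc]) = −(0.0592/1)·log(0.000249/1.36) = +0.221 V.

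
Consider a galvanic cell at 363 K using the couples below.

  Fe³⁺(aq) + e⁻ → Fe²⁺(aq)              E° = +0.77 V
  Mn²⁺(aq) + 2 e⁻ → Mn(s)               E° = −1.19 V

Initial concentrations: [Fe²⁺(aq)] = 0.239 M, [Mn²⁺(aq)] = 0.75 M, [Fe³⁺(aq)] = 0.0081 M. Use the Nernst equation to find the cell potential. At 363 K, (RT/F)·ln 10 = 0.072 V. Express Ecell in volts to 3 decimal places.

The Fe³⁺/Fe²⁺ couple has the more positive E°, so it is the cathode; Mn²⁺/Mn is the anode.
E°cell = E°cat − E°an = +0.77 − (−1.19) = +1.96 V; n = 2.
For the overall reaction 2 Fe³⁺(aq) + Mn(s) → 2 Fe²⁺(aq) + Mn²⁺(aq), Q = ([Fe²⁺(aq)]^2·[Mn²⁺(aq)]) / [Fe³⁺(aq)]^2 = 653, giving log Q = 2.815.
E = E° − (0.072/n)·log Q = +1.96 − (0.072/2)(2.815) = +1.859 V.

+1.859 V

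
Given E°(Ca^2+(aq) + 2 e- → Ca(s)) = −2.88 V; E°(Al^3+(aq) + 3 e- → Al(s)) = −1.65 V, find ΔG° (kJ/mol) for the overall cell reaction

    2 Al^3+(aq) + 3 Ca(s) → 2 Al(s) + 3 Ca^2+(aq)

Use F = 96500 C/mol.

−712 kJ/mol

In the reaction as written Al^3+(aq) is reduced, so the Al³⁺/Al couple is the cathode and Ca²⁺/Ca is the anode.
E°cell = −1.65 − (−2.88) = +1.23 V; balancing electrons gives n = 6.
ΔG° = −nFE°cell = −(6)(96500)(+1.23) J/mol = −712 kJ/mol.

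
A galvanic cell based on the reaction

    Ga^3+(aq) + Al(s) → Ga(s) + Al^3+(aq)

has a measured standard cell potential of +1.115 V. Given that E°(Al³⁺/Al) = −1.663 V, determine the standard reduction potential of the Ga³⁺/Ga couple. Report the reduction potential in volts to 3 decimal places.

−0.548 V

In the reaction as written the Ga³⁺/Ga couple is reduced (cathode) and Al³⁺/Al is oxidized (anode), so E°cell = E°(Ga³⁺/Ga) − E°(Al³⁺/Al).
E°(Ga³⁺/Ga) = E°cell + E°(anode) = +1.115 + (−1.663) = −0.548 V.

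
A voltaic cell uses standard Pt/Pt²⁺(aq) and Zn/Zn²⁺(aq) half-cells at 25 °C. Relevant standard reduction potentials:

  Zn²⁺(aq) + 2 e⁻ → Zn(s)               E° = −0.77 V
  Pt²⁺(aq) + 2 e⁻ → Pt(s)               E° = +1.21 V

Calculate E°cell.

Of the two couples in this cell, the one with the more positive reduction potential is reduced at the cathode: here that is Pt²⁺/Pt (+1.21 V); Zn²⁺/Zn (−0.77 V) is the anode.
E°cell = E°(cathode) − E°(anode) = +1.21 − (−0.77) = +1.98 V.

+1.98 V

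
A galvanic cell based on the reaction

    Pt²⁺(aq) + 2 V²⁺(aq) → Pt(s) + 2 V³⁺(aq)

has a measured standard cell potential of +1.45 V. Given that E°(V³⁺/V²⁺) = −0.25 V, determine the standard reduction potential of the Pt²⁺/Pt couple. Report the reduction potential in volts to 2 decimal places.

+1.20 V

In the reaction as written the Pt²⁺/Pt couple is reduced (cathode) and V³⁺/V²⁺ is oxidized (anode), so E°cell = E°(Pt²⁺/Pt) − E°(V³⁺/V²⁺).
E°(Pt²⁺/Pt) = E°cell + E°(anode) = +1.45 + (−0.25) = +1.20 V.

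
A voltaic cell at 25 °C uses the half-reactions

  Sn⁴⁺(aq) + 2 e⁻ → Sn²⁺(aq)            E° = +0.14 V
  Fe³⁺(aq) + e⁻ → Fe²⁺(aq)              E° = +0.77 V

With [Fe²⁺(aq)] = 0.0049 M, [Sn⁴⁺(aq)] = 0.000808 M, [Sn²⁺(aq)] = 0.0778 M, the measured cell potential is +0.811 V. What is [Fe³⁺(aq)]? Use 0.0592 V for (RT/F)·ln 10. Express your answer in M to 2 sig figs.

0.57 M

The Fe³⁺/Fe²⁺ couple has the larger reduction potential, so it is the cathode: E°cell = +0.77 − (+0.14) = +0.63 V and n = 2.
From the Nernst equation, log Q = n(E° − E)/0.0592 = 2·(+0.63 − (+0.811))/0.0592 = −6.115.
The balanced reaction is 2 Fe³⁺(aq) + Sn²⁺(aq) → 2 Fe²⁺(aq) + Sn⁴⁺(aq), so Q = ([Fe²⁺(aq)]^2·[Sn⁴⁺(aq)]) / ([Fe³⁺(aq)]^2·[Sn²⁺(aq)]).
Substituting the known concentrations and solving, log [Fe³⁺(aq)] = −0.244 and [Fe³⁺(aq)] = 0.57 M.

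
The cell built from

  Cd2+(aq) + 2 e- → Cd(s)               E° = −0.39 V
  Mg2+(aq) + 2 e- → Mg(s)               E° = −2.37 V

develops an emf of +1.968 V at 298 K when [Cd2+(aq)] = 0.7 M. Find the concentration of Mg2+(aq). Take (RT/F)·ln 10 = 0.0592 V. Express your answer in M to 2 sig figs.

With Cd²⁺/Cd at the cathode and Mg²⁺/Mg at the anode, E°cell = −0.39 − (−2.37) = +1.98 V (n = 2).
Since E = E° − (0.0592/n)·log Q, log Q = n(E° − E)/0.0592 = 0.405.
For Cd2+(aq) + Mg(s) → Cd(s) + Mg2+(aq), the reaction quotient is Q = [Mg2+(aq)] / [Cd2+(aq)].
Isolating [Mg2+(aq)] in Q = 10^{0.405} yields log [Mg2+(aq)] = 0.250, i.e. 1.8 M.

1.8 M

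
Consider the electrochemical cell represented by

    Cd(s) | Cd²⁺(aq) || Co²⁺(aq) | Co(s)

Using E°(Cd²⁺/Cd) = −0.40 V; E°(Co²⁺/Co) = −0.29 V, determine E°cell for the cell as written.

By convention the left-hand electrode in cell notation is the anode (oxidation) and the right-hand electrode is the cathode (reduction).
E°cell = E°(right) − E°(left) = −0.29 − (−0.40) = +0.11 V.

+0.11 V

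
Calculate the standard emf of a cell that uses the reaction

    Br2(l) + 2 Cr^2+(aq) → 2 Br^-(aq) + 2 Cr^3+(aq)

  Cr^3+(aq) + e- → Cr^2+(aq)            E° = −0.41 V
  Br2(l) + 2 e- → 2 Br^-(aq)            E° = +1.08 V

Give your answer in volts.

+1.49 V

Br2(l) gains electrons, so the Br₂/Br⁻ couple is the cathode; the Cr³⁺/Cr²⁺ couple is the anode.
E°cell = E°(cathode) − E°(anode) = +1.08 − (−0.41) = +1.49 V.
The positive value indicates the reaction is spontaneous as written.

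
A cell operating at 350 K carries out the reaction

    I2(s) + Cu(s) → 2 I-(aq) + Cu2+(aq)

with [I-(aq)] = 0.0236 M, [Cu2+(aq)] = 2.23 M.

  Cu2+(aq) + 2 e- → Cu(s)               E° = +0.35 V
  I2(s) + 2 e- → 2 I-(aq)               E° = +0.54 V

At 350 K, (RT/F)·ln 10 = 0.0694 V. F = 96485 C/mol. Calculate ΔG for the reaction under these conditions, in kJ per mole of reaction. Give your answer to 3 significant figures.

With I₂/I⁻ reduced at the cathode, E°cell = +0.54 − (+0.35) = +0.19 V and n = 2.
Here Q = [I-(aq)]^2·[Cu2+(aq)] = 0.00124 (log Q = −2.906), giving E = +0.19 − (0.0694/2)·(−2.906) = +0.2908 V.
Finally ΔG = −nFE = −(2)(96485 C/mol)(+0.2908 V) = −56.1 kJ/mol.

−56.1 kJ/mol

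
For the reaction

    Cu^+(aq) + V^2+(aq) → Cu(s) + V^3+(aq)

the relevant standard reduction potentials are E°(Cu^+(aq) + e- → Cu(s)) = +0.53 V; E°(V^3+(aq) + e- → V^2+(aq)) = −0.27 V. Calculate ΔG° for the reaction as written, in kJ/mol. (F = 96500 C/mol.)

−77.2 kJ/mol

In the reaction as written Cu^+(aq) is reduced, so the Cu⁺/Cu couple is the cathode and V³⁺/V²⁺ is the anode.
E°cell = +0.53 − (−0.27) = +0.80 V; balancing electrons gives n = 1.
ΔG° = −nFE°cell = −(1)(96500)(+0.80) J/mol = −77.2 kJ/mol.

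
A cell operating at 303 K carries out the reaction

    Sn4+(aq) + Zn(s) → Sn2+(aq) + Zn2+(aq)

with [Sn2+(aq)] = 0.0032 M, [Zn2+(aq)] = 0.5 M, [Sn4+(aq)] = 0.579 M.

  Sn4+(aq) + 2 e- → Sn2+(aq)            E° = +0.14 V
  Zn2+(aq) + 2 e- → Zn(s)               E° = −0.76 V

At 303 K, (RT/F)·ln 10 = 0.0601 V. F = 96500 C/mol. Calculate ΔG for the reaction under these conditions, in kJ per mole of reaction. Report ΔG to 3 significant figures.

−189 kJ/mol

E°cell = +0.14 − (−0.76) = +0.90 V; the balanced reaction transfers n = 2 electrons.
The reaction quotient is ([Sn2+(aq)]·[Zn2+(aq)]) / [Sn4+(aq)] = 0.00276; by Nernst, E = +0.90 − (0.0601/2)(−2.559) = +0.9769 V.
Then ΔG = −nFE = −2 × 96500 × +0.9769 J/mol = −189 kJ/mol.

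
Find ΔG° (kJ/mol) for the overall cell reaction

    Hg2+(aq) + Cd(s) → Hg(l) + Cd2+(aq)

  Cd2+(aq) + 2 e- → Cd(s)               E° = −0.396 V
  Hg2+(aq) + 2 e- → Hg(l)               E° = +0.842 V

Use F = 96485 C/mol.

In the reaction as written Hg2+(aq) is reduced, so the Hg²⁺/Hg couple is the cathode and Cd²⁺/Cd is the anode.
E°cell = +0.842 − (−0.396) = +1.238 V; balancing electrons gives n = 2.
ΔG° = −nFE°cell = −(2)(96485)(+1.238) J/mol = −239 kJ/mol.

−239 kJ/mol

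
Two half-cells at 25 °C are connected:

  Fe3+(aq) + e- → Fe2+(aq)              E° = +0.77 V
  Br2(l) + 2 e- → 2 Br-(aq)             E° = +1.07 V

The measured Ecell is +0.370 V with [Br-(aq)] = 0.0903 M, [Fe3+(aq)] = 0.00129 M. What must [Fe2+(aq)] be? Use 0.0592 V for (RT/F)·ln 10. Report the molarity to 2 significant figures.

Br₂/Br⁻ is the cathode (higher E°); E°cell = +1.07 − (+0.77) = +0.30 V with n = 2.
Rearranging E = E° − (0.0592/n)·log Q gives log Q = 2(+0.30 − (+0.370))/0.0592 = −2.365.
The balanced reaction is Br2(l) + 2 Fe2+(aq) → 2 Br-(aq) + 2 Fe3+(aq), so Q = ([Br-(aq)]^2·[Fe3+(aq)]^2) / [Fe2+(aq)]^2.
Isolating [Fe2+(aq)] in Q = 10^{−2.365} yields log [Fe2+(aq)] = −2.751, i.e. 0.0018 M.

0.0018 M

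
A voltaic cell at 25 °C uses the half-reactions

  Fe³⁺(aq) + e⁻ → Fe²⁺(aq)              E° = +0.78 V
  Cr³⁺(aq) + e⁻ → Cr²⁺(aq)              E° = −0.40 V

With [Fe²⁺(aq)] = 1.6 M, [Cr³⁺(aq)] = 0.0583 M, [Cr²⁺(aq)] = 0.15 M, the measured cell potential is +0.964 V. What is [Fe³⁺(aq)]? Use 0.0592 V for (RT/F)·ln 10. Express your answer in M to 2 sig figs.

With Fe³⁺/Fe²⁺ at the cathode and Cr³⁺/Cr²⁺ at the anode, E°cell = +0.78 − (−0.40) = +1.18 V (n = 1).
Rearranging E = E° − (0.0592/n)·log Q gives log Q = 1(+1.18 − (+0.964))/0.0592 = 3.649.
The balanced reaction is Fe³⁺(aq) + Cr²⁺(aq) → Fe²⁺(aq) + Cr³⁺(aq), so Q = ([Fe²⁺(aq)]·[Cr³⁺(aq)]) / ([Fe³⁺(aq)]·[Cr²⁺(aq)]).
Substituting the known concentrations and solving, log [Fe³⁺(aq)] = −3.855 and [Fe³⁺(aq)] = 0.00014 M.

0.00014 M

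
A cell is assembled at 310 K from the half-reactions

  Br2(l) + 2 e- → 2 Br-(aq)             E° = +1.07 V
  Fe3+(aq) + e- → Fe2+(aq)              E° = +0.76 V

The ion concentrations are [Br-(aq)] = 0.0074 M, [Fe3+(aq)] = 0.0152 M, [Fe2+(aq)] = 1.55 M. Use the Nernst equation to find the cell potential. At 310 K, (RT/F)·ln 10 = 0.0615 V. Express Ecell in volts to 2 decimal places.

The Br₂/Br⁻ couple has the more positive E°, so it is the cathode; Fe³⁺/Fe²⁺ is the anode.
E°cell = +1.07 − (+0.76) = +0.31 V, with n = 2 electrons transferred.
For the overall reaction Br2(l) + 2 Fe2+(aq) → 2 Br-(aq) + 2 Fe3+(aq), Q = ([Br-(aq)]^2·[Fe3+(aq)]^2) / [Fe2+(aq)]^2 = 5.27×10^−9, giving log Q = −8.279.
By the Nernst equation, E = +0.31 − (0.0615/2)·(−8.279) = +0.56 V.

+0.56 V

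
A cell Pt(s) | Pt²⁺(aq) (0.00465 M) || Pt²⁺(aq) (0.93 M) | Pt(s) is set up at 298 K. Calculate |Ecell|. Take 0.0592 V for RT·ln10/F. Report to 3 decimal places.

0.068 V

For a concentration cell E°cell = 0, since both electrodes use the same couple.
The compartment with the higher Pt²⁺(aq) concentration (0.93 M) acts as the cathode; ions are reduced there and produced at the dilute (0.00465 M) anode.
With n = 2, Ecell = −(0.0592/2)·log([dilute]/[conc]) = −(0.0592/2)·log(0.00465/0.93) = +0.068 V.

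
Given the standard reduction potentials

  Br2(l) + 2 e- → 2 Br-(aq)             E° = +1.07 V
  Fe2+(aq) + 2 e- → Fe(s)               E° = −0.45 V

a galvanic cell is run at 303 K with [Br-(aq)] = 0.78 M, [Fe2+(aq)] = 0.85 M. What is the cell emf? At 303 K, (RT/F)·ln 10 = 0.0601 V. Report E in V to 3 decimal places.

Since E°(Br₂/Br⁻) > E°(Fe²⁺/Fe), Br₂/Br⁻ serves as the cathode.
The standard potential is +1.07 − (−0.45) = +1.52 V and the balanced reaction transfers n = 2 electrons.
The balanced reaction is Br2(l) + Fe(s) → 2 Br-(aq) + Fe2+(aq), so Q = [Br-(aq)]^2·[Fe2+(aq)] = 0.517 and log Q = −0.286.
E = E° − (0.0601/n)·log Q = +1.52 − (0.0601/2)(−0.286) = +1.529 V.

+1.529 V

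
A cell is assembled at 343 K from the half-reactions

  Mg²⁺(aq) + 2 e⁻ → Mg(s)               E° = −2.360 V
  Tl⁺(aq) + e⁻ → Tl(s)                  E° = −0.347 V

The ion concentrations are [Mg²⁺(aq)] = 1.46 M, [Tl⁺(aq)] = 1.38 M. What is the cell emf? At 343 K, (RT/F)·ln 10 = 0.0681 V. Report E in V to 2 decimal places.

Since E°(Tl⁺/Tl) > E°(Mg²⁺/Mg), Tl⁺/Tl serves as the cathode.
E°cell = E°cat − E°an = −0.347 − (−2.360) = +2.013 V; n = 2.
Balancing gives 2 Tl⁺(aq) + Mg(s) → 2 Tl(s) + Mg²⁺(aq); hence Q = [Mg²⁺(aq)] / [Tl⁺(aq)]^2 = 0.767 (log Q = −0.115).
By the Nernst equation, E = +2.013 − (0.0681/2)·(−0.115) = +2.02 V.

+2.02 V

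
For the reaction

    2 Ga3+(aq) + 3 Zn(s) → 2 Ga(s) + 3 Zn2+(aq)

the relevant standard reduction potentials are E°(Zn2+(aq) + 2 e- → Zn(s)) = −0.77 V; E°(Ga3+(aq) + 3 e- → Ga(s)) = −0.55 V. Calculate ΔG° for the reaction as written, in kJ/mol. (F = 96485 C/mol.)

−127 kJ/mol

In the reaction as written Ga3+(aq) is reduced, so the Ga³⁺/Ga couple is the cathode and Zn²⁺/Zn is the anode.
E°cell = −0.55 − (−0.77) = +0.22 V; balancing electrons gives n = 6.
ΔG° = −nFE°cell = −(6)(96485)(+0.22) J/mol = −127 kJ/mol.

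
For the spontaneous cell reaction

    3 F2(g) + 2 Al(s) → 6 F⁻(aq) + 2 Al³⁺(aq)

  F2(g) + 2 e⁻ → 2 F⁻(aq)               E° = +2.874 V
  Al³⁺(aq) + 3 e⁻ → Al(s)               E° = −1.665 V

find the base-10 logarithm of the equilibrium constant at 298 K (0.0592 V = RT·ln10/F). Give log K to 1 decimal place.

The F₂/F⁻ couple is reduced (cathode); E°cell = +2.874 − (−1.665) = +4.539 V with n = 6.
At equilibrium E = 0, so log K = nE°cell / 0.0592 = (6)(+4.539) / 0.0592 = 460.0.

log K = 460.0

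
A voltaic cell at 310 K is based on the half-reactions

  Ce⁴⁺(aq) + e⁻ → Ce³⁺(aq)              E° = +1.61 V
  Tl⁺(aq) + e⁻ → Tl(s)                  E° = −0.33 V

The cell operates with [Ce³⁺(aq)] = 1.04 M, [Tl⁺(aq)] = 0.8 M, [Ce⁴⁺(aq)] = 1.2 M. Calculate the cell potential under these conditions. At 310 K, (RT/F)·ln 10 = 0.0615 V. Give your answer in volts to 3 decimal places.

+1.950 V

Ce⁴⁺/Ce³⁺ is reduced (cathode, E° = +1.61 V) and Tl⁺/Tl is oxidized (anode).
The standard potential is +1.61 − (−0.33) = +1.94 V and the balanced reaction transfers n = 1 electron.
The balanced reaction is Ce⁴⁺(aq) + Tl(s) → Ce³⁺(aq) + Tl⁺(aq), so Q = ([Ce³⁺(aq)]·[Tl⁺(aq)]) / [Ce⁴⁺(aq)] = 0.693 and log Q = −0.159.
Applying E = E° − (RT ln10/nF)·log Q gives +1.94 − (0.0615/1)(−0.159) = +1.950 V.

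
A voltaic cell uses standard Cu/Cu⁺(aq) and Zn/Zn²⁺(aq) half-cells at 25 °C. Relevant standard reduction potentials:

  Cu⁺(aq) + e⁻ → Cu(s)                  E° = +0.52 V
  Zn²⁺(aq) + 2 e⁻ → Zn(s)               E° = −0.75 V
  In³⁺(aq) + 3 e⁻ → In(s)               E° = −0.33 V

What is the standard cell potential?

Of the two couples in this cell, the one with the more positive reduction potential is reduced at the cathode: here that is Cu⁺/Cu (+0.52 V); Zn²⁺/Zn (−0.75 V) is the anode.
E°cell = E°(cathode) − E°(anode) = +0.52 − (−0.75) = +1.27 V.

+1.27 V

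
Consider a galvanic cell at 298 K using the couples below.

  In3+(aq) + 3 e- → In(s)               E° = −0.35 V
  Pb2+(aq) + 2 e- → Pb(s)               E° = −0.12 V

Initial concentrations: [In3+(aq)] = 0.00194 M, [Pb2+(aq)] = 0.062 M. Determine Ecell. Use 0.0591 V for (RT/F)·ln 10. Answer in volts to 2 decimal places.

Pb²⁺/Pb is reduced (cathode, E° = −0.12 V) and In³⁺/In is oxidized (anode).
E°cell = E°cat − E°an = −0.12 − (−0.35) = +0.23 V; n = 6.
For the overall reaction 3 Pb2+(aq) + 2 In(s) → 3 Pb(s) + 2 In3+(aq), Q = [In3+(aq)]^2 / [Pb2+(aq)]^3 = 0.0158, giving log Q = −1.802.
By the Nernst equation, E = +0.23 − (0.0591/6)·(−1.802) = +0.25 V.

+0.25 V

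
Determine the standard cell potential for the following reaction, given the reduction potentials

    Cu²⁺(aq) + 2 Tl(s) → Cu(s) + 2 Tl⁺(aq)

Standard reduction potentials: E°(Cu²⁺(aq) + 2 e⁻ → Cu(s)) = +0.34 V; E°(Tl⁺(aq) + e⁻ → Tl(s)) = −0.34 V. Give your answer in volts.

In the reaction as written, Cu²⁺(aq) is reduced (cathode) and Tl⁺(aq) is produced by oxidation at the anode.
E°cell = E°(cathode) − E°(anode) = +0.34 − (−0.34) = +0.68 V.

+0.68 V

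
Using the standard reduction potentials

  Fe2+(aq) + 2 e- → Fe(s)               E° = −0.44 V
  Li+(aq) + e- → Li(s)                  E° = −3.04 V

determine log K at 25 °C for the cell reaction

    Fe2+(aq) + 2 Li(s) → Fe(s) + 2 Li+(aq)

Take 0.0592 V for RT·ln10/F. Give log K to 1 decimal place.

log K = 87.8

The Fe²⁺/Fe couple is reduced (cathode); E°cell = −0.44 − (−3.04) = +2.60 V with n = 2.
At equilibrium E = 0, so log K = nE°cell / 0.0592 = (2)(+2.60) / 0.0592 = 87.8.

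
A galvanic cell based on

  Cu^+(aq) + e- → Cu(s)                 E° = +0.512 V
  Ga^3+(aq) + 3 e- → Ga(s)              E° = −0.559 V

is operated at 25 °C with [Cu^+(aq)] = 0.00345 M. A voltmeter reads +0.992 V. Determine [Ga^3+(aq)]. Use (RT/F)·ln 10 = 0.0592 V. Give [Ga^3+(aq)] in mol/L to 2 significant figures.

Cu⁺/Cu is the cathode (higher E°); E°cell = +0.512 − (−0.559) = +1.071 V with n = 3.
From the Nernst equation, log Q = n(E° − E)/0.0592 = 3·(+1.071 − (+0.992))/0.0592 = 4.003.
Balancing electrons gives 3 Cu^+(aq) + Ga(s) → 3 Cu(s) + Ga^3+(aq); thus Q = [Ga^3+(aq)] / [Cu^+(aq)]^3.
Substituting the known concentrations and solving, log [Ga^3+(aq)] = −3.384 and [Ga^3+(aq)] = 0.00041 M.

0.00041 M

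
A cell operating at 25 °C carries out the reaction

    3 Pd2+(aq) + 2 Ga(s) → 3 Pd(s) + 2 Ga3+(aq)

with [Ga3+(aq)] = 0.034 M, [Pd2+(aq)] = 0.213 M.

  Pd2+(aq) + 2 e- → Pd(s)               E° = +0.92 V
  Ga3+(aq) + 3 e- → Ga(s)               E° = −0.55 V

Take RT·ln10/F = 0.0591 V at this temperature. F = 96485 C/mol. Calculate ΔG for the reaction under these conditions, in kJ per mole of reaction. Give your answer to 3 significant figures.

−856 kJ/mol

The standard cell potential is +0.92 − (−0.55) = +1.47 V, with n = 6 electrons in the balanced equation.
The reaction quotient is [Ga3+(aq)]^2 / [Pd2+(aq)]^3 = 0.12; by Nernst, E = +1.47 − (0.0591/6)(−0.922) = +1.4791 V.
Then ΔG = −nFE = −6 × 96485 × +1.4791 J/mol = −856 kJ/mol.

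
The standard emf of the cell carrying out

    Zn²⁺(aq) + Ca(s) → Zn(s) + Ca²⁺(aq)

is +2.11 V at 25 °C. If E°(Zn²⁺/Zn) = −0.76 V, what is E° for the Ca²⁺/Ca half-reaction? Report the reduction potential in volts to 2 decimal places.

In the reaction as written the Zn²⁺/Zn couple is reduced (cathode) and Ca²⁺/Ca is oxidized (anode), so E°cell = E°(Zn²⁺/Zn) − E°(Ca²⁺/Ca).
E°(Ca²⁺/Ca) = E°(cathode) − E°cell = −0.76 − (+2.11) = −2.87 V.

−2.87 V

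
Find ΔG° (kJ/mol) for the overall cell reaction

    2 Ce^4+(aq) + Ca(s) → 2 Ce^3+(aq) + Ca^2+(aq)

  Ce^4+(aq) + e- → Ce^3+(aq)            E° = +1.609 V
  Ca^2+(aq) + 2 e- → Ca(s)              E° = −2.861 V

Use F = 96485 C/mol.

−863 kJ/mol

In the reaction as written Ce^4+(aq) is reduced, so the Ce⁴⁺/Ce³⁺ couple is the cathode and Ca²⁺/Ca is the anode.
E°cell = +1.609 − (−2.861) = +4.470 V; balancing electrons gives n = 2.
ΔG° = −nFE°cell = −(2)(96485)(+4.470) J/mol = −863 kJ/mol.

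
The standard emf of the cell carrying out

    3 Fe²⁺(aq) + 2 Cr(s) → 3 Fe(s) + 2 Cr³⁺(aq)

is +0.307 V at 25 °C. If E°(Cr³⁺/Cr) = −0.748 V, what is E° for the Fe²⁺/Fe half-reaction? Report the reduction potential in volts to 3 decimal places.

In the reaction as written the Fe²⁺/Fe couple is reduced (cathode) and Cr³⁺/Cr is oxidized (anode), so E°cell = E°(Fe²⁺/Fe) − E°(Cr³⁺/Cr).
E°(Fe²⁺/Fe) = E°cell + E°(anode) = +0.307 + (−0.748) = −0.441 V.

−0.441 V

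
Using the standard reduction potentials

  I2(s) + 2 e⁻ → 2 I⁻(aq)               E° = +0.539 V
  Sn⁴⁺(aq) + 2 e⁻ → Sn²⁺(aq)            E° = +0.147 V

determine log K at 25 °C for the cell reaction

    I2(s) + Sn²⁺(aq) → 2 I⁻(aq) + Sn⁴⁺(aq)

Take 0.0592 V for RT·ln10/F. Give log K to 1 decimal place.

The I₂/I⁻ couple is reduced (cathode); E°cell = +0.539 − (+0.147) = +0.392 V with n = 2.
At equilibrium E = 0, so log K = nE°cell / 0.0592 = (2)(+0.392) / 0.0592 = 13.2.

log K = 13.2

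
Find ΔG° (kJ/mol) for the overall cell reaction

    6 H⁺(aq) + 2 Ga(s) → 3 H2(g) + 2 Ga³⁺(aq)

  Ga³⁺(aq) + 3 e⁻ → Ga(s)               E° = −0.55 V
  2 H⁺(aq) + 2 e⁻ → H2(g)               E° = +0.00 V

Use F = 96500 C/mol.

−318 kJ/mol

In the reaction as written H⁺(aq) is reduced, so the 2H⁺/H₂ couple is the cathode and Ga³⁺/Ga is the anode.
E°cell = +0.00 − (−0.55) = +0.55 V; balancing electrons gives n = 6.
ΔG° = −nFE°cell = −(6)(96500)(+0.55) J/mol = −318 kJ/mol.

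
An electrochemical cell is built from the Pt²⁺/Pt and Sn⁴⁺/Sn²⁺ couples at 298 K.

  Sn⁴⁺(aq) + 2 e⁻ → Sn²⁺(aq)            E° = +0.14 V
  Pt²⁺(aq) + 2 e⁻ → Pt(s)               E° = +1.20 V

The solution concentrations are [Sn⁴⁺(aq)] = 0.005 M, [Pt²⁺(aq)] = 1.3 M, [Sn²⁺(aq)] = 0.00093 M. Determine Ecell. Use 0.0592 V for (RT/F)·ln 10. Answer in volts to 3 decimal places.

+1.042 V

The Pt²⁺/Pt couple has the more positive E°, so it is the cathode; Sn⁴⁺/Sn²⁺ is the anode.
E°cell = E°cat − E°an = +1.20 − (+0.14) = +1.06 V; n = 2.
Balancing gives Pt²⁺(aq) + Sn²⁺(aq) → Pt(s) + Sn⁴⁺(aq); hence Q = [Sn⁴⁺(aq)] / ([Pt²⁺(aq)]·[Sn²⁺(aq)]) = 4.14 (log Q = 0.617).
Applying E = E° − (RT ln10/nF)·log Q gives +1.06 − (0.0592/2)(0.617) = +1.042 V.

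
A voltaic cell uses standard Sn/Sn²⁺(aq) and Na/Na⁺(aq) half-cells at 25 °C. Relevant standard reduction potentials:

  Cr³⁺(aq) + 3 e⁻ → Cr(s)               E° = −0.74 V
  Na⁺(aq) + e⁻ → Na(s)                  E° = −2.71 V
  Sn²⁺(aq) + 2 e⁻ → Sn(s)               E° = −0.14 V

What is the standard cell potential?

+2.57 V

The Sn²⁺/Sn couple has the higher E°, so Sn ion is reduced (cathode) and Na is oxidized (anode).
E°cell = E°(cathode) − E°(anode) = −0.14 − (−2.71) = +2.57 V.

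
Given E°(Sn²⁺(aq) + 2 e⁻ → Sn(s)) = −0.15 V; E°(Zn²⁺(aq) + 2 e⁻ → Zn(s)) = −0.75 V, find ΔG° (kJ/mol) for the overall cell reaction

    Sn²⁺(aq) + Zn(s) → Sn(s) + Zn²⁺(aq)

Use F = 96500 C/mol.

−116 kJ/mol

In the reaction as written Sn²⁺(aq) is reduced, so the Sn²⁺/Sn couple is the cathode and Zn²⁺/Zn is the anode.
E°cell = −0.15 − (−0.75) = +0.60 V; balancing electrons gives n = 2.
ΔG° = −nFE°cell = −(2)(96500)(+0.60) J/mol = −116 kJ/mol.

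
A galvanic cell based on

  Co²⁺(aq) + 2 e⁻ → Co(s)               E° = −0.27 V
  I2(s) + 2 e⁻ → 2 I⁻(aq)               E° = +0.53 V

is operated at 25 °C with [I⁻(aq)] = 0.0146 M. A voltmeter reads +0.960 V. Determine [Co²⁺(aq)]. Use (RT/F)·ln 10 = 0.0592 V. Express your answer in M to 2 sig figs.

0.018 M

I₂/I⁻ is the cathode (higher E°); E°cell = +0.53 − (−0.27) = +0.80 V with n = 2.
From the Nernst equation, log Q = n(E° − E)/0.0592 = 2·(+0.80 − (+0.960))/0.0592 = −5.405.
Balancing electrons gives I2(s) + Co(s) → 2 I⁻(aq) + Co²⁺(aq); thus Q = [I⁻(aq)]^2·[Co²⁺(aq)].
Isolating [Co²⁺(aq)] in Q = 10^{−5.405} yields log [Co²⁺(aq)] = −1.734, i.e. 0.018 M.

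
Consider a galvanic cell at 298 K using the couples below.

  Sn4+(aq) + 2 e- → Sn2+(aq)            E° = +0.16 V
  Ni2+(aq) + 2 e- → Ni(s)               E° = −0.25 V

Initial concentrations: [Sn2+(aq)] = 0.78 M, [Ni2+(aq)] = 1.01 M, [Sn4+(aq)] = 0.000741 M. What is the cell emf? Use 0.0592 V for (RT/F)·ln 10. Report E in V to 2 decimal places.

+0.32 V

The Sn⁴⁺/Sn²⁺ couple has the more positive E°, so it is the cathode; Ni²⁺/Ni is the anode.
E°cell = +0.16 − (−0.25) = +0.41 V, with n = 2 electrons transferred.
Balancing gives Sn4+(aq) + Ni(s) → Sn2+(aq) + Ni2+(aq); hence Q = ([Sn2+(aq)]·[Ni2+(aq)]) / [Sn4+(aq)] = 1.06×10^3 (log Q = 3.027).
Applying E = E° − (RT ln10/nF)·log Q gives +0.41 − (0.0592/2)(3.027) = +0.32 V.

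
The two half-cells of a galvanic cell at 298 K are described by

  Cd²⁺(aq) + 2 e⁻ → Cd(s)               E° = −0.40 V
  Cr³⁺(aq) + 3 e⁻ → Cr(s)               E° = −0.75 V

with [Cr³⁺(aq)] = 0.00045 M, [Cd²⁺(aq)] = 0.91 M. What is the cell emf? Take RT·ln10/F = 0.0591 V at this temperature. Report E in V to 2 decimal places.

The Cd²⁺/Cd couple has the more positive E°, so it is the cathode; Cr³⁺/Cr is the anode.
E°cell = −0.40 − (−0.75) = +0.35 V, with n = 6 electrons transferred.
Balancing gives 3 Cd²⁺(aq) + 2 Cr(s) → 3 Cd(s) + 2 Cr³⁺(aq); hence Q = [Cr³⁺(aq)]^2 / [Cd²⁺(aq)]^3 = 2.69×10^−7 (log Q = −6.571).
E = E° − (0.0591/n)·log Q = +0.35 − (0.0591/6)(−6.571) = +0.41 V.

+0.41 V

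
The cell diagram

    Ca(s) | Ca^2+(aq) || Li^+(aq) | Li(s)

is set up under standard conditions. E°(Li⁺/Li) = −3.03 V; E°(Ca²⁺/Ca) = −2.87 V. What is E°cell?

By convention the left-hand electrode in cell notation is the anode (oxidation) and the right-hand electrode is the cathode (reduction).
E°cell = E°(right) − E°(left) = −3.03 − (−2.87) = −0.16 V.
The negative sign shows that, as written, the cell would require an external voltage to drive the reaction.

−0.16 V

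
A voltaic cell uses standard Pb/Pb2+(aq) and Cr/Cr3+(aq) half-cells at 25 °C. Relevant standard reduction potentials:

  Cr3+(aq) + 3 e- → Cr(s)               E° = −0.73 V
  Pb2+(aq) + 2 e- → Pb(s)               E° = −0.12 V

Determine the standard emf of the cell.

The Pb²⁺/Pb couple has the higher E°, so Pb ion is reduced (cathode) and Cr is oxidized (anode).
E°cell = E°(cathode) − E°(anode) = −0.12 − (−0.73) = +0.61 V.

+0.61 V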